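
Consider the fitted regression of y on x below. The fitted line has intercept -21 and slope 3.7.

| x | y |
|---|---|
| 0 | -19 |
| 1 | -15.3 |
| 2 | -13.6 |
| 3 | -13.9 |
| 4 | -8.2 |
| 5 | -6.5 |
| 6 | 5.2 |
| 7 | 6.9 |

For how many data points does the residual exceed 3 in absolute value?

3

x=0: ŷ = -21 + 3.7·0 = -21; r = -19 − (-21) = 2
x=1: ŷ = -21 + 3.7·1 = -17.3; r = -15.3 − (-17.3) = 2
x=2: ŷ = -21 + 3.7·2 = -13.6; r = -13.6 − (-13.6) = 0
x=3: ŷ = -21 + 3.7·3 = -9.9; r = -13.9 − (-9.9) = -4
x=4: ŷ = -21 + 3.7·4 = -6.2; r = -8.2 − (-6.2) = -2
x=5: ŷ = -21 + 3.7·5 = -2.5; r = -6.5 − (-2.5) = -4
x=6: ŷ = -21 + 3.7·6 = 1.2; r = 5.2 − 1.2 = 4
x=7: ŷ = -21 + 3.7·7 = 4.9; r = 6.9 − 4.9 = 2
|r| > 3: x=3 (|r|=4), x=5 (|r|=4), x=6 (|r|=4) → 3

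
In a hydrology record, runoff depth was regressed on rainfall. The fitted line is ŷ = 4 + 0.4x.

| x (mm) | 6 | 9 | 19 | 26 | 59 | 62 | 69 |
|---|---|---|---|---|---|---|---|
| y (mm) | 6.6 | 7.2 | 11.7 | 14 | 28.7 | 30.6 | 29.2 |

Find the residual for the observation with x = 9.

ŷ = 4 + 0.4·9 = 7.6
e = 7.2 − 7.6 = -0.4

e = -0.4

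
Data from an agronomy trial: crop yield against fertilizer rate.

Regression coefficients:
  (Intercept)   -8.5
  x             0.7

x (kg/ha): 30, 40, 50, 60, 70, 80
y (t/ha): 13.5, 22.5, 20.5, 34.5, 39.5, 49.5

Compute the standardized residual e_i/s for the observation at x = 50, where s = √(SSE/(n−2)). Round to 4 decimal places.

x=30: ŷ = -8.5 + 0.7·30 = 12.5; e = 13.5 − 12.5 = 1
x=40: ŷ = -8.5 + 0.7·40 = 19.5; e = 22.5 − 19.5 = 3
x=50: ŷ = -8.5 + 0.7·50 = 26.5; e = 20.5 − 26.5 = -6
x=60: ŷ = -8.5 + 0.7·60 = 33.5; e = 34.5 − 33.5 = 1
x=70: ŷ = -8.5 + 0.7·70 = 40.5; e = 39.5 − 40.5 = -1
x=80: ŷ = -8.5 + 0.7·80 = 47.5; e = 49.5 − 47.5 = 2
SSE = 1 + 9 + 36 + 1 + 1 + 4 = 52
s = √(52/4) = 3.60555
e/s = -6 / 3.60555 = -1.6641

-1.6641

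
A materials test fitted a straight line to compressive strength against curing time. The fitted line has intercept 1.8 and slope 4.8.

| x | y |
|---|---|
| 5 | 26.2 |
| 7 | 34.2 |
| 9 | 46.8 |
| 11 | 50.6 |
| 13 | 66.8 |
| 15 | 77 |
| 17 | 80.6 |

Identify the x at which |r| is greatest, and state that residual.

x=5: ŷ = 1.8 + 4.8·5 = 25.8; r = 26.2 − 25.8 = 0.4
x=7: ŷ = 1.8 + 4.8·7 = 35.4; r = 34.2 − 35.4 = -1.2
x=9: ŷ = 1.8 + 4.8·9 = 45; r = 46.8 − 45 = 1.8
x=11: ŷ = 1.8 + 4.8·11 = 54.6; r = 50.6 − 54.6 = -4
x=13: ŷ = 1.8 + 4.8·13 = 64.2; r = 66.8 − 64.2 = 2.6
x=15: ŷ = 1.8 + 4.8·15 = 73.8; r = 77 − 73.8 = 3.2
x=17: ŷ = 1.8 + 4.8·17 = 83.4; r = 80.6 − 83.4 = -2.8
Largest |r| is 4 at x = 11, residual -4.

x = 11, r = -4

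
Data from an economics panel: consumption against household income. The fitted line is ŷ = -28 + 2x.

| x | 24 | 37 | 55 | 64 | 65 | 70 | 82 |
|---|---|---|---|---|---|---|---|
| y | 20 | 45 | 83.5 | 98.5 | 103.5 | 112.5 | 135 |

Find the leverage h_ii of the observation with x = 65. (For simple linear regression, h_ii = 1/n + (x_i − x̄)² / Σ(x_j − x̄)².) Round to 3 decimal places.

x̄ = (24 + 37 + 55 + 64 + 65 + 70 + 82)/7 = 56.7143
Σ(x − x̄)² = 1070.22 + 388.653 + 2.93878 + 53.0816 + 68.6531 + 176.51 + 639.367 = 2399.43
h = 1/7 + (8.28571)²/2399.43 = 0.142857 + 0.0286123 = 0.171

h = 0.171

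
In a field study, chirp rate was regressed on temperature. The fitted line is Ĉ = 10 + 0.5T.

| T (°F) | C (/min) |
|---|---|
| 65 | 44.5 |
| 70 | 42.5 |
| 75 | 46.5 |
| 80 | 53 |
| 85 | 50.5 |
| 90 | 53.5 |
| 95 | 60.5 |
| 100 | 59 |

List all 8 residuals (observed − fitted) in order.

T=65: Ĉ = 10 + 0.5·65 = 42.5; e = 44.5 − 42.5 = 2
T=70: Ĉ = 10 + 0.5·70 = 45; e = 42.5 − 45 = -2.5
T=75: Ĉ = 10 + 0.5·75 = 47.5; e = 46.5 − 47.5 = -1
T=80: Ĉ = 10 + 0.5·80 = 50; e = 53 − 50 = 3
T=85: Ĉ = 10 + 0.5·85 = 52.5; e = 50.5 − 52.5 = -2
T=90: Ĉ = 10 + 0.5·90 = 55; e = 53.5 − 55 = -1.5
T=95: Ĉ = 10 + 0.5·95 = 57.5; e = 60.5 − 57.5 = 3
T=100: Ĉ = 10 + 0.5·100 = 60; e = 59 − 60 = -1

2, -2.5, -1, 3, -2, -1.5, 3, -1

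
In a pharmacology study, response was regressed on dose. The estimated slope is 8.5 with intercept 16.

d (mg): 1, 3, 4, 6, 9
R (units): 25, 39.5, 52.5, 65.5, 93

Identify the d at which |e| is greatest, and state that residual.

d=1: R̂ = 16 + 8.5·1 = 24.5; e = 25 − 24.5 = 0.5
d=3: R̂ = 16 + 8.5·3 = 41.5; e = 39.5 − 41.5 = -2
d=4: R̂ = 16 + 8.5·4 = 50; e = 52.5 − 50 = 2.5
d=6: R̂ = 16 + 8.5·6 = 67; e = 65.5 − 67 = -1.5
d=9: R̂ = 16 + 8.5·9 = 92.5; e = 93 − 92.5 = 0.5
Largest |e| is 2.5 at d = 4, residual 2.5.

d = 4, e = 2.5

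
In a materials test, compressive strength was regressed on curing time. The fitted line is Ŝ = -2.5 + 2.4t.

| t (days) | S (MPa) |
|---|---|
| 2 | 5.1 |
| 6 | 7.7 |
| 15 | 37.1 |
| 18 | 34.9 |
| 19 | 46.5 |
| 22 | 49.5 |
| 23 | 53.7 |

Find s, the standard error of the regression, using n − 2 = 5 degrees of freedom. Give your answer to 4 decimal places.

s = 4.1299

t=2: Ŝ = -2.5 + 2.4·2 = 2.3; e = 5.1 − 2.3 = 2.8
t=6: Ŝ = -2.5 + 2.4·6 = 11.9; e = 7.7 − 11.9 = -4.2
t=15: Ŝ = -2.5 + 2.4·15 = 33.5; e = 37.1 − 33.5 = 3.6
t=18: Ŝ = -2.5 + 2.4·18 = 40.7; e = 34.9 − 40.7 = -5.8
t=19: Ŝ = -2.5 + 2.4·19 = 43.1; e = 46.5 − 43.1 = 3.4
t=22: Ŝ = -2.5 + 2.4·22 = 50.3; e = 49.5 − 50.3 = -0.8
t=23: Ŝ = -2.5 + 2.4·23 = 52.7; e = 53.7 − 52.7 = 1
SSE = 7.84 + 17.64 + 12.96 + 33.64 + 11.56 + 0.64 + 1 = 85.28
s = √(85.28/5) = √17.056 ≈ 4.1299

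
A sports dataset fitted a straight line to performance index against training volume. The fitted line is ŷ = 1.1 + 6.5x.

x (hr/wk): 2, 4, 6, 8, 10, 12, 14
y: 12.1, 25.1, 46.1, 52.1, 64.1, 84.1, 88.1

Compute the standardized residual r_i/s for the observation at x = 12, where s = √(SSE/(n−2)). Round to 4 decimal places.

1.1785

x=2: ŷ = 1.1 + 6.5·2 = 14.1; r = 12.1 − 14.1 = -2
x=4: ŷ = 1.1 + 6.5·4 = 27.1; r = 25.1 − 27.1 = -2
x=6: ŷ = 1.1 + 6.5·6 = 40.1; r = 46.1 − 40.1 = 6
x=8: ŷ = 1.1 + 6.5·8 = 53.1; r = 52.1 − 53.1 = -1
x=10: ŷ = 1.1 + 6.5·10 = 66.1; r = 64.1 − 66.1 = -2
x=12: ŷ = 1.1 + 6.5·12 = 79.1; r = 84.1 − 79.1 = 5
x=14: ŷ = 1.1 + 6.5·14 = 92.1; r = 88.1 − 92.1 = -4
SSE = 4 + 4 + 36 + 1 + 4 + 25 + 16 = 90
s = √(90/5) = 4.24264
r/s = 5 / 4.24264 = 1.1785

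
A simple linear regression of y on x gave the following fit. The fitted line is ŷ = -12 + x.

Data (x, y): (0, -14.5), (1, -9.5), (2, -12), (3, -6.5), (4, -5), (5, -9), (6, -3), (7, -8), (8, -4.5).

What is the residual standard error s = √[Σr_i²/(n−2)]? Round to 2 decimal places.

x=0: ŷ = -12 + 0 = -12; r = -14.5 − (-12) = -2.5
x=1: ŷ = -12 + 1 = -11; r = -9.5 − (-11) = 1.5
x=2: ŷ = -12 + 2 = -10; r = -12 − (-10) = -2
x=3: ŷ = -12 + 3 = -9; r = -6.5 − (-9) = 2.5
x=4: ŷ = -12 + 4 = -8; r = -5 − (-8) = 3
x=5: ŷ = -12 + 5 = -7; r = -9 − (-7) = -2
x=6: ŷ = -12 + 6 = -6; r = -3 − (-6) = 3
x=7: ŷ = -12 + 7 = -5; r = -8 − (-5) = -3
x=8: ŷ = -12 + 8 = -4; r = -4.5 − (-4) = -0.5
SSE = 6.25 + 2.25 + 4 + 6.25 + 9 + 4 + 9 + 9 + 0.25 = 50
s = √(50/7) = √7.14286 ≈ 2.67

s = 2.67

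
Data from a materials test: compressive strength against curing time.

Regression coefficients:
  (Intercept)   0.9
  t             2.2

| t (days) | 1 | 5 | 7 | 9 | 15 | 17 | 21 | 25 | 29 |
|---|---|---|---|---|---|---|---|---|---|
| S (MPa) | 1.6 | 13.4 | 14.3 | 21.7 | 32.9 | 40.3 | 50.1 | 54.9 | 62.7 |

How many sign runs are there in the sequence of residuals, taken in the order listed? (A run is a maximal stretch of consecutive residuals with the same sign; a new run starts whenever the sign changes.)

t=1: ŷ = 0.9 + 2.2·1 = 3.1; r = 1.6 − 3.1 = -1.5
t=5: ŷ = 0.9 + 2.2·5 = 11.9; r = 13.4 − 11.9 = 1.5
t=7: ŷ = 0.9 + 2.2·7 = 16.3; r = 14.3 − 16.3 = -2
t=9: ŷ = 0.9 + 2.2·9 = 20.7; r = 21.7 − 20.7 = 1
t=15: ŷ = 0.9 + 2.2·15 = 33.9; r = 32.9 − 33.9 = -1
t=17: ŷ = 0.9 + 2.2·17 = 38.3; r = 40.3 − 38.3 = 2
t=21: ŷ = 0.9 + 2.2·21 = 47.1; r = 50.1 − 47.1 = 3
t=25: ŷ = 0.9 + 2.2·25 = 55.9; r = 54.9 − 55.9 = -1
t=29: ŷ = 0.9 + 2.2·29 = 64.7; r = 62.7 − 64.7 = -2
Signs: − + − + − + + − −
Runs: −×1, +×1, −×1, +×1, −×1, +×2, −×2 → 7

7 runs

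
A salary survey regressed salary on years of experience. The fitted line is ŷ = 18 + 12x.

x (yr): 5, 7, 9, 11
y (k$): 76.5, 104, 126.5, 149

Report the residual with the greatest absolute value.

e = 2

x=5: ŷ = 18 + 12·5 = 78; e = 76.5 − 78 = -1.5
x=7: ŷ = 18 + 12·7 = 102; e = 104 − 102 = 2
x=9: ŷ = 18 + 12·9 = 126; e = 126.5 − 126 = 0.5
x=11: ŷ = 18 + 12·11 = 150; e = 149 − 150 = -1
Largest |e| is 2 at x = 7, residual 2.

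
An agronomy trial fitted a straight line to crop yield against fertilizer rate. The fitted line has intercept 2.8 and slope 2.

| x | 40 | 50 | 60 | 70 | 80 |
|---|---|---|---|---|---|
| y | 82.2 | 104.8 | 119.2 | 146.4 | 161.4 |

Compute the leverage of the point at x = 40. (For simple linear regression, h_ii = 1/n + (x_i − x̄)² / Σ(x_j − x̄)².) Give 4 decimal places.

x̄ = (40 + 50 + 60 + 70 + 80)/5 = 60
Σ(x − x̄)² = 400 + 100 + 0 + 100 + 400 = 1000
h = 1/5 + (-20)²/1000 = 0.2 + 0.4 = 0.6000

h = 0.6000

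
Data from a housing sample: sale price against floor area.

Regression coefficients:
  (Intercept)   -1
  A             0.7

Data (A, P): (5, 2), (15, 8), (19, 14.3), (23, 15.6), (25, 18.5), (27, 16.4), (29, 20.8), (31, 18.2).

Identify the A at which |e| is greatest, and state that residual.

A=5: P̂ = -1 + 0.7·5 = 2.5; e = 2 − 2.5 = -0.5
A=15: P̂ = -1 + 0.7·15 = 9.5; e = 8 − 9.5 = -1.5
A=19: P̂ = -1 + 0.7·19 = 12.3; e = 14.3 − 12.3 = 2
A=23: P̂ = -1 + 0.7·23 = 15.1; e = 15.6 − 15.1 = 0.5
A=25: P̂ = -1 + 0.7·25 = 16.5; e = 18.5 − 16.5 = 2
A=27: P̂ = -1 + 0.7·27 = 17.9; e = 16.4 − 17.9 = -1.5
A=29: P̂ = -1 + 0.7·29 = 19.3; e = 20.8 − 19.3 = 1.5
A=31: P̂ = -1 + 0.7·31 = 20.7; e = 18.2 − 20.7 = -2.5
Largest |e| is 2.5 at A = 31, residual -2.5.

A = 31, e = -2.5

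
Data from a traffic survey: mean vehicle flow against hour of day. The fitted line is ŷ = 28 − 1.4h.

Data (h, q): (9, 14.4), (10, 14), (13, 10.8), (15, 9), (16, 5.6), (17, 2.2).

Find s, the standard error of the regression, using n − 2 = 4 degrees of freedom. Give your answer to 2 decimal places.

h=9: ŷ = 28 − 1.4·9 = 15.4; e = 14.4 − 15.4 = -1
h=10: ŷ = 28 − 1.4·10 = 14; e = 14 − 14 = 0
h=13: ŷ = 28 − 1.4·13 = 9.8; e = 10.8 − 9.8 = 1
h=15: ŷ = 28 − 1.4·15 = 7; e = 9 − 7 = 2
h=16: ŷ = 28 − 1.4·16 = 5.6; e = 5.6 − 5.6 = 0
h=17: ŷ = 28 − 1.4·17 = 4.2; e = 2.2 − 4.2 = -2
SSE = 1 + 0 + 1 + 4 + 0 + 4 = 10
s = √(10/4) = √2.5 ≈ 1.58

s = 1.58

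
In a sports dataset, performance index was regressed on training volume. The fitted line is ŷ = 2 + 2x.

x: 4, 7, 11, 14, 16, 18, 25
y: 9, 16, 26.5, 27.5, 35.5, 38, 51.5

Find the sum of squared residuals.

x=4: ŷ = 2 + 2·4 = 10; r = 9 − 10 = -1
x=7: ŷ = 2 + 2·7 = 16; r = 16 − 16 = 0
x=11: ŷ = 2 + 2·11 = 24; r = 26.5 − 24 = 2.5
x=14: ŷ = 2 + 2·14 = 30; r = 27.5 − 30 = -2.5
x=16: ŷ = 2 + 2·16 = 34; r = 35.5 − 34 = 1.5
x=18: ŷ = 2 + 2·18 = 38; r = 38 − 38 = 0
x=25: ŷ = 2 + 2·25 = 52; r = 51.5 − 52 = -0.5
SSE = 1 + 0 + 6.25 + 6.25 + 2.25 + 0 + 0.25 = 16

SSE = 16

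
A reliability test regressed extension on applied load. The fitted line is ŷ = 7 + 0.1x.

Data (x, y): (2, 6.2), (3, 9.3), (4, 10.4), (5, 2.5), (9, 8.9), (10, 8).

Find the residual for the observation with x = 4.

ŷ = 7 + 0.1·4 = 7.4
e = 10.4 − 7.4 = 3

e = 3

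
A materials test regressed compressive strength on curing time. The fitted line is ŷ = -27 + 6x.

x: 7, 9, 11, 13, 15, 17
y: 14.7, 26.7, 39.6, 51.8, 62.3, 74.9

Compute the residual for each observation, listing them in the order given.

-0.3, -0.3, 0.6, 0.8, -0.7, -0.1

x=7: ŷ = -27 + 6·7 = 15; r = 14.7 − 15 = -0.3
x=9: ŷ = -27 + 6·9 = 27; r = 26.7 − 27 = -0.3
x=11: ŷ = -27 + 6·11 = 39; r = 39.6 − 39 = 0.6
x=13: ŷ = -27 + 6·13 = 51; r = 51.8 − 51 = 0.8
x=15: ŷ = -27 + 6·15 = 63; r = 62.3 − 63 = -0.7
x=17: ŷ = -27 + 6·17 = 75; r = 74.9 − 75 = -0.1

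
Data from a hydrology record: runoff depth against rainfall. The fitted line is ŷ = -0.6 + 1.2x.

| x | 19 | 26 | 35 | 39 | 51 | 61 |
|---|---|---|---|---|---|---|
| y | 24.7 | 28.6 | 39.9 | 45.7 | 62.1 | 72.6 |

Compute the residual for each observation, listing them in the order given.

2.5, -2, -1.5, -0.5, 1.5, 0

x=19: ŷ = -0.6 + 1.2·19 = 22.2; e = 24.7 − 22.2 = 2.5
x=26: ŷ = -0.6 + 1.2·26 = 30.6; e = 28.6 − 30.6 = -2
x=35: ŷ = -0.6 + 1.2·35 = 41.4; e = 39.9 − 41.4 = -1.5
x=39: ŷ = -0.6 + 1.2·39 = 46.2; e = 45.7 − 46.2 = -0.5
x=51: ŷ = -0.6 + 1.2·51 = 60.6; e = 62.1 − 60.6 = 1.5
x=61: ŷ = -0.6 + 1.2·61 = 72.6; e = 72.6 − 72.6 = 0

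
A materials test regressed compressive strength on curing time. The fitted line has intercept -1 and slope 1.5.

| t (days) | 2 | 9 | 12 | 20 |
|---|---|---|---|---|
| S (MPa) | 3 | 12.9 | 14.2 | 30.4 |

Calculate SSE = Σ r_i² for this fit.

SSE = 10.96

t=2: ŷ = -1 + 1.5·2 = 2; r = 3 − 2 = 1
t=9: ŷ = -1 + 1.5·9 = 12.5; r = 12.9 − 12.5 = 0.4
t=12: ŷ = -1 + 1.5·12 = 17; r = 14.2 − 17 = -2.8
t=20: ŷ = -1 + 1.5·20 = 29; r = 30.4 − 29 = 1.4
SSE = 1 + 0.16 + 7.84 + 1.96 = 10.96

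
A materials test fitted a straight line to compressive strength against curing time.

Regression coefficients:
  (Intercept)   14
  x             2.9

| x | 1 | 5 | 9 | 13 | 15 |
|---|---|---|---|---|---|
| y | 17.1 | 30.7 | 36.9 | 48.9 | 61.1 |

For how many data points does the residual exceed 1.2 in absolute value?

4

x=1: ŷ = 14 + 2.9·1 = 16.9; r = 17.1 − 16.9 = 0.2
x=5: ŷ = 14 + 2.9·5 = 28.5; r = 30.7 − 28.5 = 2.2
x=9: ŷ = 14 + 2.9·9 = 40.1; r = 36.9 − 40.1 = -3.2
x=13: ŷ = 14 + 2.9·13 = 51.7; r = 48.9 − 51.7 = -2.8
x=15: ŷ = 14 + 2.9·15 = 57.5; r = 61.1 − 57.5 = 3.6
|r| > 1.2: x=5 (|r|=2.2), x=9 (|r|=3.2), x=13 (|r|=2.8), x=15 (|r|=3.6) → 4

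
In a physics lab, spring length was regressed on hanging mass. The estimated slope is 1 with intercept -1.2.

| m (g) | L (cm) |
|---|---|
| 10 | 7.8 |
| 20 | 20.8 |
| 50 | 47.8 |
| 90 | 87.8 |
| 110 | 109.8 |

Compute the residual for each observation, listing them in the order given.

-1, 2, -1, -1, 1

m=10: L̂ = -1.2 + 10 = 8.8; r = 7.8 − 8.8 = -1
m=20: L̂ = -1.2 + 20 = 18.8; r = 20.8 − 18.8 = 2
m=50: L̂ = -1.2 + 50 = 48.8; r = 47.8 − 48.8 = -1
m=90: L̂ = -1.2 + 90 = 88.8; r = 87.8 − 88.8 = -1
m=110: L̂ = -1.2 + 110 = 108.8; r = 109.8 − 108.8 = 1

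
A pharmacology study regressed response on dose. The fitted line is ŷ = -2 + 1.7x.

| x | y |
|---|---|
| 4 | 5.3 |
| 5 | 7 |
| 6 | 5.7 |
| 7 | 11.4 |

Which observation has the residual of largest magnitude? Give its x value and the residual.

x=4: ŷ = -2 + 1.7·4 = 4.8; r = 5.3 − 4.8 = 0.5
x=5: ŷ = -2 + 1.7·5 = 6.5; r = 7 − 6.5 = 0.5
x=6: ŷ = -2 + 1.7·6 = 8.2; r = 5.7 − 8.2 = -2.5
x=7: ŷ = -2 + 1.7·7 = 9.9; r = 11.4 − 9.9 = 1.5
Largest |r| is 2.5 at x = 6, residual -2.5.

x = 6, r = -2.5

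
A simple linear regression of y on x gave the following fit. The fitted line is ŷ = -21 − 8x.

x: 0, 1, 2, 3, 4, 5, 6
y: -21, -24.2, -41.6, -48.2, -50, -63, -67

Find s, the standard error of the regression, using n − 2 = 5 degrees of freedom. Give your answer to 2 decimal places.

x=0: ŷ = -21 − 8·0 = -21; r = -21 − (-21) = 0
x=1: ŷ = -21 − 8·1 = -29; r = -24.2 − (-29) = 4.8
x=2: ŷ = -21 − 8·2 = -37; r = -41.6 − (-37) = -4.6
x=3: ŷ = -21 − 8·3 = -45; r = -48.2 − (-45) = -3.2
x=4: ŷ = -21 − 8·4 = -53; r = -50 − (-53) = 3
x=5: ŷ = -21 − 8·5 = -61; r = -63 − (-61) = -2
x=6: ŷ = -21 − 8·6 = -69; r = -67 − (-69) = 2
SSE = 0 + 23.04 + 21.16 + 10.24 + 9 + 4 + 4 = 71.44
s = √(71.44/5) = √14.288 ≈ 3.78

s = 3.78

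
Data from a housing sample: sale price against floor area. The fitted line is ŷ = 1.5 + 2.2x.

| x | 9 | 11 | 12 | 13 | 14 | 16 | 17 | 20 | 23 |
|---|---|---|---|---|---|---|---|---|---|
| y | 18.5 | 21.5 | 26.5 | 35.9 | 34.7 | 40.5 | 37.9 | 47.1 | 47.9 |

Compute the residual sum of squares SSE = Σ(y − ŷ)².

x=9: ŷ = 1.5 + 2.2·9 = 21.3; e = 18.5 − 21.3 = -2.8
x=11: ŷ = 1.5 + 2.2·11 = 25.7; e = 21.5 − 25.7 = -4.2
x=12: ŷ = 1.5 + 2.2·12 = 27.9; e = 26.5 − 27.9 = -1.4
x=13: ŷ = 1.5 + 2.2·13 = 30.1; e = 35.9 − 30.1 = 5.8
x=14: ŷ = 1.5 + 2.2·14 = 32.3; e = 34.7 − 32.3 = 2.4
x=16: ŷ = 1.5 + 2.2·16 = 36.7; e = 40.5 − 36.7 = 3.8
x=17: ŷ = 1.5 + 2.2·17 = 38.9; e = 37.9 − 38.9 = -1
x=20: ŷ = 1.5 + 2.2·20 = 45.5; e = 47.1 − 45.5 = 1.6
x=23: ŷ = 1.5 + 2.2·23 = 52.1; e = 47.9 − 52.1 = -4.2
SSE = 7.84 + 17.64 + 1.96 + 33.64 + 5.76 + 14.44 + 1 + 2.56 + 17.64 = 102.48

SSE = 102.48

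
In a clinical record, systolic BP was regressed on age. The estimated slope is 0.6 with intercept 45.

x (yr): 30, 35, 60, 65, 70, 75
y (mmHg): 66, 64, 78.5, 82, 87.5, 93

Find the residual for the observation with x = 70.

e = 0.5

ŷ = 45 + 0.6·70 = 87
e = 87.5 − 87 = 0.5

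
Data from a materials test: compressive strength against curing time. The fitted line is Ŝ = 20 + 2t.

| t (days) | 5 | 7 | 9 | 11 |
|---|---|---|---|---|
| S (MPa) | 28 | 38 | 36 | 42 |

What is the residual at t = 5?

e = -2

Ŝ = 20 + 2·5 = 30
e = 28 − 30 = -2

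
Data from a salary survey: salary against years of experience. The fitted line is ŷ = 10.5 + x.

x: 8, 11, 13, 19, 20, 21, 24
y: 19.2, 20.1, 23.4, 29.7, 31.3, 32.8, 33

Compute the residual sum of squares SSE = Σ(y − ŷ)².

x=8: ŷ = 10.5 + 8 = 18.5; r = 19.2 − 18.5 = 0.7
x=11: ŷ = 10.5 + 11 = 21.5; r = 20.1 − 21.5 = -1.4
x=13: ŷ = 10.5 + 13 = 23.5; r = 23.4 − 23.5 = -0.1
x=19: ŷ = 10.5 + 19 = 29.5; r = 29.7 − 29.5 = 0.2
x=20: ŷ = 10.5 + 20 = 30.5; r = 31.3 − 30.5 = 0.8
x=21: ŷ = 10.5 + 21 = 31.5; r = 32.8 − 31.5 = 1.3
x=24: ŷ = 10.5 + 24 = 34.5; r = 33 − 34.5 = -1.5
SSE = 0.49 + 1.96 + 0.01 + 0.04 + 0.64 + 1.69 + 2.25 = 7.08

SSE = 7.08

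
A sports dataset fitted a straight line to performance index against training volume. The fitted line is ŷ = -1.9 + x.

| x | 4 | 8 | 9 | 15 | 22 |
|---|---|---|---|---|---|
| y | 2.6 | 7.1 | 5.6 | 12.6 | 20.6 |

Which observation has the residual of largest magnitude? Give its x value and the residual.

x=4: ŷ = -1.9 + 4 = 2.1; e = 2.6 − 2.1 = 0.5
x=8: ŷ = -1.9 + 8 = 6.1; e = 7.1 − 6.1 = 1
x=9: ŷ = -1.9 + 9 = 7.1; e = 5.6 − 7.1 = -1.5
x=15: ŷ = -1.9 + 15 = 13.1; e = 12.6 − 13.1 = -0.5
x=22: ŷ = -1.9 + 22 = 20.1; e = 20.6 − 20.1 = 0.5
Largest |e| is 1.5 at x = 9, residual -1.5.

x = 9, e = -1.5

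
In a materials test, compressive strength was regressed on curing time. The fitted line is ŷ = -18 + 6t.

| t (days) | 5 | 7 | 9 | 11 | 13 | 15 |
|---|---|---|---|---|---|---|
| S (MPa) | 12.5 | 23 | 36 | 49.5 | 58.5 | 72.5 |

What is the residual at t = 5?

ŷ = -18 + 6·5 = 12
e = 12.5 − 12 = 0.5

e = 0.5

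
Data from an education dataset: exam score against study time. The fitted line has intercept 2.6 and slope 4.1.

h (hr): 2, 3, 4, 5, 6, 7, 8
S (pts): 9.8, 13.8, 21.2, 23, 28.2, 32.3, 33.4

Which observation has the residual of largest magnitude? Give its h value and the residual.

h=2: Ŝ = 2.6 + 4.1·2 = 10.8; r = 9.8 − 10.8 = -1
h=3: Ŝ = 2.6 + 4.1·3 = 14.9; r = 13.8 − 14.9 = -1.1
h=4: Ŝ = 2.6 + 4.1·4 = 19; r = 21.2 − 19 = 2.2
h=5: Ŝ = 2.6 + 4.1·5 = 23.1; r = 23 − 23.1 = -0.1
h=6: Ŝ = 2.6 + 4.1·6 = 27.2; r = 28.2 − 27.2 = 1
h=7: Ŝ = 2.6 + 4.1·7 = 31.3; r = 32.3 − 31.3 = 1
h=8: Ŝ = 2.6 + 4.1·8 = 35.4; r = 33.4 − 35.4 = -2
Largest |r| is 2.2 at h = 4, residual 2.2.

h = 4, r = 2.2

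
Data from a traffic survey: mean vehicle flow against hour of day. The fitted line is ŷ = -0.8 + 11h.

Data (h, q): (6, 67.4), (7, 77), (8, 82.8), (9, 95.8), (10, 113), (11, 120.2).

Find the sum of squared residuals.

SSE = 45.04

h=6: ŷ = -0.8 + 11·6 = 65.2; r = 67.4 − 65.2 = 2.2
h=7: ŷ = -0.8 + 11·7 = 76.2; r = 77 − 76.2 = 0.8
h=8: ŷ = -0.8 + 11·8 = 87.2; r = 82.8 − 87.2 = -4.4
h=9: ŷ = -0.8 + 11·9 = 98.2; r = 95.8 − 98.2 = -2.4
h=10: ŷ = -0.8 + 11·10 = 109.2; r = 113 − 109.2 = 3.8
h=11: ŷ = -0.8 + 11·11 = 120.2; r = 120.2 − 120.2 = 0
SSE = 4.84 + 0.64 + 19.36 + 5.76 + 14.44 + 0 = 45.04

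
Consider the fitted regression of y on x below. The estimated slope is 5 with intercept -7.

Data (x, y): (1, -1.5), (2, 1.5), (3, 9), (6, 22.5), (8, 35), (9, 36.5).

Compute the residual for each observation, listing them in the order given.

x=1: ŷ = -7 + 5·1 = -2; r = -1.5 − (-2) = 0.5
x=2: ŷ = -7 + 5·2 = 3; r = 1.5 − 3 = -1.5
x=3: ŷ = -7 + 5·3 = 8; r = 9 − 8 = 1
x=6: ŷ = -7 + 5·6 = 23; r = 22.5 − 23 = -0.5
x=8: ŷ = -7 + 5·8 = 33; r = 35 − 33 = 2
x=9: ŷ = -7 + 5·9 = 38; r = 36.5 − 38 = -1.5

0.5, -1.5, 1, -0.5, 2, -1.5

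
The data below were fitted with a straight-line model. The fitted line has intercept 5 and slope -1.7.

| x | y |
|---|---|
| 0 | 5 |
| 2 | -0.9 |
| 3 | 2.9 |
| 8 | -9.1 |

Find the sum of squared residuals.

SSE = 15.5

x=0: ŷ = 5 − 1.7·0 = 5; e = 5 − 5 = 0
x=2: ŷ = 5 − 1.7·2 = 1.6; e = -0.9 − 1.6 = -2.5
x=3: ŷ = 5 − 1.7·3 = -0.1; e = 2.9 − (-0.1) = 3
x=8: ŷ = 5 − 1.7·8 = -8.6; e = -9.1 − (-8.6) = -0.5
SSE = 0 + 6.25 + 9 + 0.25 = 15.5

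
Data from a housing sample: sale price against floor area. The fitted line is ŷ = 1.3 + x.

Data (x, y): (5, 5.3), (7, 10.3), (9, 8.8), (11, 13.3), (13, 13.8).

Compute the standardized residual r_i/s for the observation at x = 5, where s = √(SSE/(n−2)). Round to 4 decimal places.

x=5: ŷ = 1.3 + 5 = 6.3; r = 5.3 − 6.3 = -1
x=7: ŷ = 1.3 + 7 = 8.3; r = 10.3 − 8.3 = 2
x=9: ŷ = 1.3 + 9 = 10.3; r = 8.8 − 10.3 = -1.5
x=11: ŷ = 1.3 + 11 = 12.3; r = 13.3 − 12.3 = 1
x=13: ŷ = 1.3 + 13 = 14.3; r = 13.8 − 14.3 = -0.5
SSE = 1 + 4 + 2.25 + 1 + 0.25 = 8.5
s = √(8.5/3) = 1.68325
r/s = -1 / 1.68325 = -0.5941

-0.5941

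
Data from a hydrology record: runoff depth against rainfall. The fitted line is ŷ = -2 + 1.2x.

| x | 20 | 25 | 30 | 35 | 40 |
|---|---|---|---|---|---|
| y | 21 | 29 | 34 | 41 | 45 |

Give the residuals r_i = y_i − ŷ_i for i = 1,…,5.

x=20: ŷ = -2 + 1.2·20 = 22; r = 21 − 22 = -1
x=25: ŷ = -2 + 1.2·25 = 28; r = 29 − 28 = 1
x=30: ŷ = -2 + 1.2·30 = 34; r = 34 − 34 = 0
x=35: ŷ = -2 + 1.2·35 = 40; r = 41 − 40 = 1
x=40: ŷ = -2 + 1.2·40 = 46; r = 45 − 46 = -1

-1, 1, 0, 1, -1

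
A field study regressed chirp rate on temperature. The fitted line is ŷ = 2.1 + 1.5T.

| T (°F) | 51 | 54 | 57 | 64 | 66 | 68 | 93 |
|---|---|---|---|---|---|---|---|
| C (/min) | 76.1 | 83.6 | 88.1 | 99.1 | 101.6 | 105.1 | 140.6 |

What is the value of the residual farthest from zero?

T=51: ŷ = 2.1 + 1.5·51 = 78.6; e = 76.1 − 78.6 = -2.5
T=54: ŷ = 2.1 + 1.5·54 = 83.1; e = 83.6 − 83.1 = 0.5
T=57: ŷ = 2.1 + 1.5·57 = 87.6; e = 88.1 − 87.6 = 0.5
T=64: ŷ = 2.1 + 1.5·64 = 98.1; e = 99.1 − 98.1 = 1
T=66: ŷ = 2.1 + 1.5·66 = 101.1; e = 101.6 − 101.1 = 0.5
T=68: ŷ = 2.1 + 1.5·68 = 104.1; e = 105.1 − 104.1 = 1
T=93: ŷ = 2.1 + 1.5·93 = 141.6; e = 140.6 − 141.6 = -1
Largest |e| is 2.5 at T = 51, residual -2.5.

e = -2.5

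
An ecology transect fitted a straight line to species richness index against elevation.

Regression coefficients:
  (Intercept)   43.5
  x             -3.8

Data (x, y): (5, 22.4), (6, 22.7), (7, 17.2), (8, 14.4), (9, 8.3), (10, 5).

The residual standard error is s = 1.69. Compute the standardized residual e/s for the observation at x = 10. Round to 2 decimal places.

ŷ = 43.5 − 3.8·10 = 5.5
e = 5 − 5.5 = -0.5
e/s = -0.5 / 1.69 = -0.30

-0.30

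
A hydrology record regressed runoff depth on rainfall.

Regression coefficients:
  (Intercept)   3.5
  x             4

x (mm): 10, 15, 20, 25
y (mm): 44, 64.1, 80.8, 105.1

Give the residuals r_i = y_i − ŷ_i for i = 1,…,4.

x=10: ŷ = 3.5 + 4·10 = 43.5; r = 44 − 43.5 = 0.5
x=15: ŷ = 3.5 + 4·15 = 63.5; r = 64.1 − 63.5 = 0.6
x=20: ŷ = 3.5 + 4·20 = 83.5; r = 80.8 − 83.5 = -2.7
x=25: ŷ = 3.5 + 4·25 = 103.5; r = 105.1 − 103.5 = 1.6

0.5, 0.6, -2.7, 1.6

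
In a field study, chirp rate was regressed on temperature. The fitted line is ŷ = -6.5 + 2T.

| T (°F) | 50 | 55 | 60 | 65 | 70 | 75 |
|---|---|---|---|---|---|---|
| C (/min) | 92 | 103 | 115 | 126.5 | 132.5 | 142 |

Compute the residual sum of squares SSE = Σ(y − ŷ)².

SSE = 17

T=50: ŷ = -6.5 + 2·50 = 93.5; r = 92 − 93.5 = -1.5
T=55: ŷ = -6.5 + 2·55 = 103.5; r = 103 − 103.5 = -0.5
T=60: ŷ = -6.5 + 2·60 = 113.5; r = 115 − 113.5 = 1.5
T=65: ŷ = -6.5 + 2·65 = 123.5; r = 126.5 − 123.5 = 3
T=70: ŷ = -6.5 + 2·70 = 133.5; r = 132.5 − 133.5 = -1
T=75: ŷ = -6.5 + 2·75 = 143.5; r = 142 − 143.5 = -1.5
SSE = 2.25 + 0.25 + 2.25 + 9 + 1 + 2.25 = 17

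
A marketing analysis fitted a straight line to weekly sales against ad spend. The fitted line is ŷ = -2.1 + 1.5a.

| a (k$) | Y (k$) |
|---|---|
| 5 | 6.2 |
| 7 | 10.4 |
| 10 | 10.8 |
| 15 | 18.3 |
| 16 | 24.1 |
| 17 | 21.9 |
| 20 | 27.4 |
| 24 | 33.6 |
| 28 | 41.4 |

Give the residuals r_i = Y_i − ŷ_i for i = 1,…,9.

0.8, 2, -2.1, -2.1, 2.2, -1.5, -0.5, -0.3, 1.5

a=5: ŷ = -2.1 + 1.5·5 = 5.4; r = 6.2 − 5.4 = 0.8
a=7: ŷ = -2.1 + 1.5·7 = 8.4; r = 10.4 − 8.4 = 2
a=10: ŷ = -2.1 + 1.5·10 = 12.9; r = 10.8 − 12.9 = -2.1
a=15: ŷ = -2.1 + 1.5·15 = 20.4; r = 18.3 − 20.4 = -2.1
a=16: ŷ = -2.1 + 1.5·16 = 21.9; r = 24.1 − 21.9 = 2.2
a=17: ŷ = -2.1 + 1.5·17 = 23.4; r = 21.9 − 23.4 = -1.5
a=20: ŷ = -2.1 + 1.5·20 = 27.9; r = 27.4 − 27.9 = -0.5
a=24: ŷ = -2.1 + 1.5·24 = 33.9; r = 33.6 − 33.9 = -0.3
a=28: ŷ = -2.1 + 1.5·28 = 39.9; r = 41.4 − 39.9 = 1.5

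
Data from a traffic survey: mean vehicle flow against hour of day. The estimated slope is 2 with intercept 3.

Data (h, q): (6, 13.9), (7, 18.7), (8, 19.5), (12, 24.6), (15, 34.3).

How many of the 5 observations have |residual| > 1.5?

2

h=6: ŷ = 3 + 2·6 = 15; e = 13.9 − 15 = -1.1
h=7: ŷ = 3 + 2·7 = 17; e = 18.7 − 17 = 1.7
h=8: ŷ = 3 + 2·8 = 19; e = 19.5 − 19 = 0.5
h=12: ŷ = 3 + 2·12 = 27; e = 24.6 − 27 = -2.4
h=15: ŷ = 3 + 2·15 = 33; e = 34.3 − 33 = 1.3
|e| > 1.5: h=7 (|e|=1.7), h=12 (|e|=2.4) → 2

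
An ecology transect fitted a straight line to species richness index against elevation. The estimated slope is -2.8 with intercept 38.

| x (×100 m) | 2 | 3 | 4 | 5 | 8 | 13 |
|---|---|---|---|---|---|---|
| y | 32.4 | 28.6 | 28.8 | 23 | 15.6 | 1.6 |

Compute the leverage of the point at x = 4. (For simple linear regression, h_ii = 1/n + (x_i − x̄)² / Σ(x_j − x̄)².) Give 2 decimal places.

h = 0.21

x̄ = (2 + 3 + 4 + 5 + 8 + 13)/6 = 5.83333
Σ(x − x̄)² = 14.6944 + 8.02778 + 3.36111 + 0.694444 + 4.69444 + 51.3611 = 82.8333
h = 1/6 + (-1.83333)²/82.8333 = 0.166667 + 0.0405768 = 0.21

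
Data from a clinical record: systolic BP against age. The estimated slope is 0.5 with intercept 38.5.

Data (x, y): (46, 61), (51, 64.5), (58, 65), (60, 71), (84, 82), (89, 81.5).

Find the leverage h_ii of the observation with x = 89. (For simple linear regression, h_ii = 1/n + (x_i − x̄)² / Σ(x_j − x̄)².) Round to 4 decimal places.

x̄ = (46 + 51 + 58 + 60 + 84 + 89)/6 = 64.6667
Σ(x − x̄)² = 348.444 + 186.778 + 44.4444 + 21.7778 + 373.778 + 592.111 = 1567.33
h = 1/6 + (24.3333)²/1567.33 = 0.166667 + 0.377783 = 0.5444

h = 0.5444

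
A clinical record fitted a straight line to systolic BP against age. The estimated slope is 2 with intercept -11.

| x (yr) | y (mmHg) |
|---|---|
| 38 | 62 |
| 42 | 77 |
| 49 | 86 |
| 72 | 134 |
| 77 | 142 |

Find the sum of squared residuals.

x=38: ŷ = -11 + 2·38 = 65; r = 62 − 65 = -3
x=42: ŷ = -11 + 2·42 = 73; r = 77 − 73 = 4
x=49: ŷ = -11 + 2·49 = 87; r = 86 − 87 = -1
x=72: ŷ = -11 + 2·72 = 133; r = 134 − 133 = 1
x=77: ŷ = -11 + 2·77 = 143; r = 142 − 143 = -1
SSE = 9 + 16 + 1 + 1 + 1 = 28

SSE = 28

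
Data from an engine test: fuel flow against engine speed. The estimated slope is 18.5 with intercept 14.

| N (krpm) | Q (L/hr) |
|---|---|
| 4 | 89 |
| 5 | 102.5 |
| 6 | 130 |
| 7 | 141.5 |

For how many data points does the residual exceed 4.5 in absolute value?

1

N=4: ŷ = 14 + 18.5·4 = 88; r = 89 − 88 = 1
N=5: ŷ = 14 + 18.5·5 = 106.5; r = 102.5 − 106.5 = -4
N=6: ŷ = 14 + 18.5·6 = 125; r = 130 − 125 = 5
N=7: ŷ = 14 + 18.5·7 = 143.5; r = 141.5 − 143.5 = -2
|r| > 4.5: N=6 (|r|=5) → 1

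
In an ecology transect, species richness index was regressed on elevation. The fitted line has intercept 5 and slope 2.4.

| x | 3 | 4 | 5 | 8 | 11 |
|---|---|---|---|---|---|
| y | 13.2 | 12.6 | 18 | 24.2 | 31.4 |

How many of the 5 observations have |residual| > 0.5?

x=3: ŷ = 5 + 2.4·3 = 12.2; e = 13.2 − 12.2 = 1
x=4: ŷ = 5 + 2.4·4 = 14.6; e = 12.6 − 14.6 = -2
x=5: ŷ = 5 + 2.4·5 = 17; e = 18 − 17 = 1
x=8: ŷ = 5 + 2.4·8 = 24.2; e = 24.2 − 24.2 = 0
x=11: ŷ = 5 + 2.4·11 = 31.4; e = 31.4 − 31.4 = 0
|e| > 0.5: x=3 (|e|=1), x=4 (|e|=2), x=5 (|e|=1) → 3

3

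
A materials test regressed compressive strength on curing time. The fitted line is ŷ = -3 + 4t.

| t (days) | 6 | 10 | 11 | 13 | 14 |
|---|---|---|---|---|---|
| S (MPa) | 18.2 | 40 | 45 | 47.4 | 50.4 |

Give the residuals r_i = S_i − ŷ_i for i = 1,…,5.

t=6: ŷ = -3 + 4·6 = 21; r = 18.2 − 21 = -2.8
t=10: ŷ = -3 + 4·10 = 37; r = 40 − 37 = 3
t=11: ŷ = -3 + 4·11 = 41; r = 45 − 41 = 4
t=13: ŷ = -3 + 4·13 = 49; r = 47.4 − 49 = -1.6
t=14: ŷ = -3 + 4·14 = 53; r = 50.4 − 53 = -2.6

-2.8, 3, 4, -1.6, -2.6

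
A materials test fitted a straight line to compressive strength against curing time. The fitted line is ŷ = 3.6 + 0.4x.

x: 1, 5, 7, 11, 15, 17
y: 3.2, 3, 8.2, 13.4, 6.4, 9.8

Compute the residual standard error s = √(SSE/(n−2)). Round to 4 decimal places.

x=1: ŷ = 3.6 + 0.4·1 = 4; r = 3.2 − 4 = -0.8
x=5: ŷ = 3.6 + 0.4·5 = 5.6; r = 3 − 5.6 = -2.6
x=7: ŷ = 3.6 + 0.4·7 = 6.4; r = 8.2 − 6.4 = 1.8
x=11: ŷ = 3.6 + 0.4·11 = 8; r = 13.4 − 8 = 5.4
x=15: ŷ = 3.6 + 0.4·15 = 9.6; r = 6.4 − 9.6 = -3.2
x=17: ŷ = 3.6 + 0.4·17 = 10.4; r = 9.8 − 10.4 = -0.6
SSE = 0.64 + 6.76 + 3.24 + 29.16 + 10.24 + 0.36 = 50.4
s = √(50.4/4) = √12.6 ≈ 3.5496

s = 3.5496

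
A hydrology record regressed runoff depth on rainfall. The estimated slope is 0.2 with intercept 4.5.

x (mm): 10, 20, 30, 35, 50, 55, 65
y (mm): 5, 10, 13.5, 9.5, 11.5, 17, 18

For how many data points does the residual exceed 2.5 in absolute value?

2

x=10: ŷ = 4.5 + 0.2·10 = 6.5; r = 5 − 6.5 = -1.5
x=20: ŷ = 4.5 + 0.2·20 = 8.5; r = 10 − 8.5 = 1.5
x=30: ŷ = 4.5 + 0.2·30 = 10.5; r = 13.5 − 10.5 = 3
x=35: ŷ = 4.5 + 0.2·35 = 11.5; r = 9.5 − 11.5 = -2
x=50: ŷ = 4.5 + 0.2·50 = 14.5; r = 11.5 − 14.5 = -3
x=55: ŷ = 4.5 + 0.2·55 = 15.5; r = 17 − 15.5 = 1.5
x=65: ŷ = 4.5 + 0.2·65 = 17.5; r = 18 − 17.5 = 0.5
|r| > 2.5: x=30 (|r|=3), x=50 (|r|=3) → 2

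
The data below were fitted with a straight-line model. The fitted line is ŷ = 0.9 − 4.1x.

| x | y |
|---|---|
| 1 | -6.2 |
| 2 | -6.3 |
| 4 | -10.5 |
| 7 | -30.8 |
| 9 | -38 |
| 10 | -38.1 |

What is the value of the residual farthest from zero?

x=1: ŷ = 0.9 − 4.1·1 = -3.2; r = -6.2 − (-3.2) = -3
x=2: ŷ = 0.9 − 4.1·2 = -7.3; r = -6.3 − (-7.3) = 1
x=4: ŷ = 0.9 − 4.1·4 = -15.5; r = -10.5 − (-15.5) = 5
x=7: ŷ = 0.9 − 4.1·7 = -27.8; r = -30.8 − (-27.8) = -3
x=9: ŷ = 0.9 − 4.1·9 = -36; r = -38 − (-36) = -2
x=10: ŷ = 0.9 − 4.1·10 = -40.1; r = -38.1 − (-40.1) = 2
Largest |r| is 5 at x = 4, residual 5.

r = 5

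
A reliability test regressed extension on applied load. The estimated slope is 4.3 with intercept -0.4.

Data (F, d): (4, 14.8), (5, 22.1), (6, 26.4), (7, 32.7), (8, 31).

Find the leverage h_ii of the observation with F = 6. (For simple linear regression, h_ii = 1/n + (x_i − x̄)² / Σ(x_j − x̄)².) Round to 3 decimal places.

h = 0.200

F̄ = (4 + 5 + 6 + 7 + 8)/5 = 6
Σ(F − F̄)² = 4 + 1 + 0 + 1 + 4 = 10
h = 1/5 + (0)²/10 = 0.2 + 0 = 0.200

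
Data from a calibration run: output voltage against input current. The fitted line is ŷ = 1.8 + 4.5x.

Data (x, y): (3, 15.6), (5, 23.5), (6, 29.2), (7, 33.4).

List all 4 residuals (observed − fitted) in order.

x=3: ŷ = 1.8 + 4.5·3 = 15.3; e = 15.6 − 15.3 = 0.3
x=5: ŷ = 1.8 + 4.5·5 = 24.3; e = 23.5 − 24.3 = -0.8
x=6: ŷ = 1.8 + 4.5·6 = 28.8; e = 29.2 − 28.8 = 0.4
x=7: ŷ = 1.8 + 4.5·7 = 33.3; e = 33.4 − 33.3 = 0.1

0.3, -0.8, 0.4, 0.1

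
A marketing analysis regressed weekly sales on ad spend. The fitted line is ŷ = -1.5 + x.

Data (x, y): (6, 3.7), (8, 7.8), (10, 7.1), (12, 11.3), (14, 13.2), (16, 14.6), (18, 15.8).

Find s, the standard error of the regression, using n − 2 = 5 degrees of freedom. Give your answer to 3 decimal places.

x=6: ŷ = -1.5 + 6 = 4.5; e = 3.7 − 4.5 = -0.8
x=8: ŷ = -1.5 + 8 = 6.5; e = 7.8 − 6.5 = 1.3
x=10: ŷ = -1.5 + 10 = 8.5; e = 7.1 − 8.5 = -1.4
x=12: ŷ = -1.5 + 12 = 10.5; e = 11.3 − 10.5 = 0.8
x=14: ŷ = -1.5 + 14 = 12.5; e = 13.2 − 12.5 = 0.7
x=16: ŷ = -1.5 + 16 = 14.5; e = 14.6 − 14.5 = 0.1
x=18: ŷ = -1.5 + 18 = 16.5; e = 15.8 − 16.5 = -0.7
SSE = 0.64 + 1.69 + 1.96 + 0.64 + 0.49 + 0.01 + 0.49 = 5.92
s = √(5.92/5) = √1.184 ≈ 1.088

s = 1.088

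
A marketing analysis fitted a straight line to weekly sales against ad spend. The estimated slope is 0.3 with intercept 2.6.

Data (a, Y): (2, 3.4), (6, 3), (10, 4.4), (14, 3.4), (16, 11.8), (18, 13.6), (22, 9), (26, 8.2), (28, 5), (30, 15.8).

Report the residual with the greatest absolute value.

r = -6

a=2: ŷ = 2.6 + 0.3·2 = 3.2; r = 3.4 − 3.2 = 0.2
a=6: ŷ = 2.6 + 0.3·6 = 4.4; r = 3 − 4.4 = -1.4
a=10: ŷ = 2.6 + 0.3·10 = 5.6; r = 4.4 − 5.6 = -1.2
a=14: ŷ = 2.6 + 0.3·14 = 6.8; r = 3.4 − 6.8 = -3.4
a=16: ŷ = 2.6 + 0.3·16 = 7.4; r = 11.8 − 7.4 = 4.4
a=18: ŷ = 2.6 + 0.3·18 = 8; r = 13.6 − 8 = 5.6
a=22: ŷ = 2.6 + 0.3·22 = 9.2; r = 9 − 9.2 = -0.2
a=26: ŷ = 2.6 + 0.3·26 = 10.4; r = 8.2 − 10.4 = -2.2
a=28: ŷ = 2.6 + 0.3·28 = 11; r = 5 − 11 = -6
a=30: ŷ = 2.6 + 0.3·30 = 11.6; r = 15.8 − 11.6 = 4.2
Largest |r| is 6 at a = 28, residual -6.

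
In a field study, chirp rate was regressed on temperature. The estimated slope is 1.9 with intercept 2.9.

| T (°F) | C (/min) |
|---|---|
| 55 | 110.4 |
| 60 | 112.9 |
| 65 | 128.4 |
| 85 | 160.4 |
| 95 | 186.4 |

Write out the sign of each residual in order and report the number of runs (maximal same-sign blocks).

T=55: ŷ = 2.9 + 1.9·55 = 107.4; r = 110.4 − 107.4 = 3
T=60: ŷ = 2.9 + 1.9·60 = 116.9; r = 112.9 − 116.9 = -4
T=65: ŷ = 2.9 + 1.9·65 = 126.4; r = 128.4 − 126.4 = 2
T=85: ŷ = 2.9 + 1.9·85 = 164.4; r = 160.4 − 164.4 = -4
T=95: ŷ = 2.9 + 1.9·95 = 183.4; r = 186.4 − 183.4 = 3
Signs: + − + − +
Runs: +×1, −×1, +×1, −×1, +×1 → 5

5 runs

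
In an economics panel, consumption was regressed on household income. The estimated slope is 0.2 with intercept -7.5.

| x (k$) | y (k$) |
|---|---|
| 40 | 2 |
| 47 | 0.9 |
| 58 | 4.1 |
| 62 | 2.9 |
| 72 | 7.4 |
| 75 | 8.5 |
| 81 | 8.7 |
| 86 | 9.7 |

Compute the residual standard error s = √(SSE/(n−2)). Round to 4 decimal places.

s = 1.1902

x=40: ŷ = -7.5 + 0.2·40 = 0.5; e = 2 − 0.5 = 1.5
x=47: ŷ = -7.5 + 0.2·47 = 1.9; e = 0.9 − 1.9 = -1
x=58: ŷ = -7.5 + 0.2·58 = 4.1; e = 4.1 − 4.1 = 0
x=62: ŷ = -7.5 + 0.2·62 = 4.9; e = 2.9 − 4.9 = -2
x=72: ŷ = -7.5 + 0.2·72 = 6.9; e = 7.4 − 6.9 = 0.5
x=75: ŷ = -7.5 + 0.2·75 = 7.5; e = 8.5 − 7.5 = 1
x=81: ŷ = -7.5 + 0.2·81 = 8.7; e = 8.7 − 8.7 = 0
x=86: ŷ = -7.5 + 0.2·86 = 9.7; e = 9.7 − 9.7 = 0
SSE = 2.25 + 1 + 0 + 4 + 0.25 + 1 + 0 + 0 = 8.5
s = √(8.5/6) = √1.41667 ≈ 1.1902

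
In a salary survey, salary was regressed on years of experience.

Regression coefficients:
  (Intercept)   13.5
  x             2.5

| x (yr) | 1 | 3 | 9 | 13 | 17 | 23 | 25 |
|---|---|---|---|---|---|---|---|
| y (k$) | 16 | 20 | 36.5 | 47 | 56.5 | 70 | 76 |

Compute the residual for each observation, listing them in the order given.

0, -1, 0.5, 1, 0.5, -1, 0

x=1: ŷ = 13.5 + 2.5·1 = 16; r = 16 − 16 = 0
x=3: ŷ = 13.5 + 2.5·3 = 21; r = 20 − 21 = -1
x=9: ŷ = 13.5 + 2.5·9 = 36; r = 36.5 − 36 = 0.5
x=13: ŷ = 13.5 + 2.5·13 = 46; r = 47 − 46 = 1
x=17: ŷ = 13.5 + 2.5·17 = 56; r = 56.5 − 56 = 0.5
x=23: ŷ = 13.5 + 2.5·23 = 71; r = 70 − 71 = -1
x=25: ŷ = 13.5 + 2.5·25 = 76; r = 76 − 76 = 0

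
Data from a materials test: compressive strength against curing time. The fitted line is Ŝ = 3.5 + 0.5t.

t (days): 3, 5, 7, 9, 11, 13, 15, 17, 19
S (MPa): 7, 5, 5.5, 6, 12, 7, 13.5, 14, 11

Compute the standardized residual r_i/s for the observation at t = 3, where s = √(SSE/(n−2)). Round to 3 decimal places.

t=3: Ŝ = 3.5 + 0.5·3 = 5; r = 7 − 5 = 2
t=5: Ŝ = 3.5 + 0.5·5 = 6; r = 5 − 6 = -1
t=7: Ŝ = 3.5 + 0.5·7 = 7; r = 5.5 − 7 = -1.5
t=9: Ŝ = 3.5 + 0.5·9 = 8; r = 6 − 8 = -2
t=11: Ŝ = 3.5 + 0.5·11 = 9; r = 12 − 9 = 3
t=13: Ŝ = 3.5 + 0.5·13 = 10; r = 7 − 10 = -3
t=15: Ŝ = 3.5 + 0.5·15 = 11; r = 13.5 − 11 = 2.5
t=17: Ŝ = 3.5 + 0.5·17 = 12; r = 14 − 12 = 2
t=19: Ŝ = 3.5 + 0.5·19 = 13; r = 11 − 13 = -2
SSE = 4 + 1 + 2.25 + 4 + 9 + 9 + 6.25 + 4 + 4 = 43.5
s = √(43.5/7) = 2.49285
r/s = 2 / 2.49285 = 0.802

0.802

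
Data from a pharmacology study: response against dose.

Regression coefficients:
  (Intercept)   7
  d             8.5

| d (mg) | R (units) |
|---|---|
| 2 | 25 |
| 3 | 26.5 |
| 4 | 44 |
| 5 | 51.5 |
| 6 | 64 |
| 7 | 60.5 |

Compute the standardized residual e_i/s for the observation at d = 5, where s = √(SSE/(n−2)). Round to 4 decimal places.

0.3621

d=2: ŷ = 7 + 8.5·2 = 24; e = 25 − 24 = 1
d=3: ŷ = 7 + 8.5·3 = 32.5; e = 26.5 − 32.5 = -6
d=4: ŷ = 7 + 8.5·4 = 41; e = 44 − 41 = 3
d=5: ŷ = 7 + 8.5·5 = 49.5; e = 51.5 − 49.5 = 2
d=6: ŷ = 7 + 8.5·6 = 58; e = 64 − 58 = 6
d=7: ŷ = 7 + 8.5·7 = 66.5; e = 60.5 − 66.5 = -6
SSE = 1 + 36 + 9 + 4 + 36 + 36 = 122
s = √(122/4) = 5.52268
e/s = 2 / 5.52268 = 0.3621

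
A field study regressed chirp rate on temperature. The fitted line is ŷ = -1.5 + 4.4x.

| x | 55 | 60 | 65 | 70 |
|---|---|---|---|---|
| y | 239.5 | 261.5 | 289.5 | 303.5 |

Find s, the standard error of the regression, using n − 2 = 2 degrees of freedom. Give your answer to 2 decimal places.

s = 4.24

x=55: ŷ = -1.5 + 4.4·55 = 240.5; e = 239.5 − 240.5 = -1
x=60: ŷ = -1.5 + 4.4·60 = 262.5; e = 261.5 − 262.5 = -1
x=65: ŷ = -1.5 + 4.4·65 = 284.5; e = 289.5 − 284.5 = 5
x=70: ŷ = -1.5 + 4.4·70 = 306.5; e = 303.5 − 306.5 = -3
SSE = 1 + 1 + 25 + 9 = 36
s = √(36/2) = √18 ≈ 4.24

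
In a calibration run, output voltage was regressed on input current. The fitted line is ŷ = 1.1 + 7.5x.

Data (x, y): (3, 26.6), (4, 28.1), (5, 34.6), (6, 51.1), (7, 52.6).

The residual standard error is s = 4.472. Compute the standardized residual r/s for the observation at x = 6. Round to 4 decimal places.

ŷ = 1.1 + 7.5·6 = 46.1
r = 51.1 − 46.1 = 5
r/s = 5 / 4.472 = 1.1181

1.1181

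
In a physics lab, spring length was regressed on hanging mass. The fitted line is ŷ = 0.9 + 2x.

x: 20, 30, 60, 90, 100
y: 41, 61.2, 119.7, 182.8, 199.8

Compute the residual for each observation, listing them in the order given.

0.1, 0.3, -1.2, 1.9, -1.1

x=20: ŷ = 0.9 + 2·20 = 40.9; r = 41 − 40.9 = 0.1
x=30: ŷ = 0.9 + 2·30 = 60.9; r = 61.2 − 60.9 = 0.3
x=60: ŷ = 0.9 + 2·60 = 120.9; r = 119.7 − 120.9 = -1.2
x=90: ŷ = 0.9 + 2·90 = 180.9; r = 182.8 − 180.9 = 1.9
x=100: ŷ = 0.9 + 2·100 = 200.9; r = 199.8 − 200.9 = -1.1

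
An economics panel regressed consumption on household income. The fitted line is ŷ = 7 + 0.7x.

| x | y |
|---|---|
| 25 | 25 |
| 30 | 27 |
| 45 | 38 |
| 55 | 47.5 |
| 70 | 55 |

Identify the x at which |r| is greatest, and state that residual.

x=25: ŷ = 7 + 0.7·25 = 24.5; r = 25 − 24.5 = 0.5
x=30: ŷ = 7 + 0.7·30 = 28; r = 27 − 28 = -1
x=45: ŷ = 7 + 0.7·45 = 38.5; r = 38 − 38.5 = -0.5
x=55: ŷ = 7 + 0.7·55 = 45.5; r = 47.5 − 45.5 = 2
x=70: ŷ = 7 + 0.7·70 = 56; r = 55 − 56 = -1
Largest |r| is 2 at x = 55, residual 2.

x = 55, r = 2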